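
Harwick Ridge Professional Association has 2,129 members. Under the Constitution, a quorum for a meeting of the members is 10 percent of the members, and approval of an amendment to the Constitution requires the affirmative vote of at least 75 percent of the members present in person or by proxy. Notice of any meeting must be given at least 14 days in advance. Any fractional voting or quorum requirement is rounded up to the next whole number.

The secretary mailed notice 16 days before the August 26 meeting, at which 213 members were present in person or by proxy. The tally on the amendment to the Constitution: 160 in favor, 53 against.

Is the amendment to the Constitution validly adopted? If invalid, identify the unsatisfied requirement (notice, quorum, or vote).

Valid — all requirements satisfied.

Notice: 16 days given; 14 required. Satisfied.
Quorum: 10% of 2,129 = 212.90, rounded up to 213; 213 present. Satisfied.
Vote: requires three-fourths of those present (213); 3/4 of 213 = 159.75, rounded up to 160, so 160 needed; 160 in favor. Satisfied.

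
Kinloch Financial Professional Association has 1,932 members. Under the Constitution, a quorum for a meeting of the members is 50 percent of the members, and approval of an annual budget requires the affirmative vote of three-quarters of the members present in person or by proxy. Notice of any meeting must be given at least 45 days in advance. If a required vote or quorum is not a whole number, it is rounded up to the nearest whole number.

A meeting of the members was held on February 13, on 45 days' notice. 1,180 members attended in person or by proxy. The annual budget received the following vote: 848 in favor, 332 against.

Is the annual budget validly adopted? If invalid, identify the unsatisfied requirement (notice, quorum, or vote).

Notice: 45 days given; 45 required. Satisfied.
Quorum: 50% of 1,932 = 966; 1,180 present. Satisfied.
Vote: requires three-fourths of those present (1,180); 3/4 of 1180 = 885, so 885 needed; 848 in favor. Not satisfied.

Invalid — vote requirement not satisfied.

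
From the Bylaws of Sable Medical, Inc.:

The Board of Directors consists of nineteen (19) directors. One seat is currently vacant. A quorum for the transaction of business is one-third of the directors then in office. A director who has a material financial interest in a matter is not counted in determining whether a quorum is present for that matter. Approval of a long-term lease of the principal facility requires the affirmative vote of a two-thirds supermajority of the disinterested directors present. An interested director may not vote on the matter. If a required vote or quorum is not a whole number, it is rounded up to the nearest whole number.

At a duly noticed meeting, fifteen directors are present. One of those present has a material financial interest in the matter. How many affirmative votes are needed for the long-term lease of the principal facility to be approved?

The long-term lease of the principal facility requires two-thirds of the disinterested directors present (15 − 1 = 14).
2/3 of 14 = 9.33, rounded up to 10.

10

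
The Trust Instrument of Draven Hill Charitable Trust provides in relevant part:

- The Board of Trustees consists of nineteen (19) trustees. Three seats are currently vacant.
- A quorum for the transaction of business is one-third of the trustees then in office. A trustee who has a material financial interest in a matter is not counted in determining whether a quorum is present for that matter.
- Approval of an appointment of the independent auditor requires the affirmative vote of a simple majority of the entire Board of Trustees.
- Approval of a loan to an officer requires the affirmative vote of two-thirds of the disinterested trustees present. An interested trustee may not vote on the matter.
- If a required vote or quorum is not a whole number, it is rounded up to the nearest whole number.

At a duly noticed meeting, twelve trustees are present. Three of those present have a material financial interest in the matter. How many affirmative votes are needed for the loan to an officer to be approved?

The loan to an officer requires two-thirds of the disinterested trustees present (12 − 3 = 9).
2/3 of 9 = 6.

6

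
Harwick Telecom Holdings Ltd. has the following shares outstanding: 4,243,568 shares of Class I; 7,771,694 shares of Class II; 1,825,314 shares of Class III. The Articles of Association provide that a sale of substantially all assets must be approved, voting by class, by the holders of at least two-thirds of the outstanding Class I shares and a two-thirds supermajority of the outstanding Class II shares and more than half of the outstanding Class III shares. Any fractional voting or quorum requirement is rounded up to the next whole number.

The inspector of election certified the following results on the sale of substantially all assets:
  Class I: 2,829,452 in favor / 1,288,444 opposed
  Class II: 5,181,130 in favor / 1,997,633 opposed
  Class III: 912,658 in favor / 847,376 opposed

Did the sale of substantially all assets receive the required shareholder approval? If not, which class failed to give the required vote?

Class I: 2/3 of 4243568 = 2829045.33, rounded up to 2829046; 2,829,046 required, 2,829,452 in favor — approved.
Class II: 2/3 of 7771694 = 5181129.33, rounded up to 5181130; 5,181,130 required, 5,181,130 in favor — approved.
Class III: a majority of 1825314 is 912658; 912,658 required, 912,658 in favor — approved.

Approved — every class gave the required vote.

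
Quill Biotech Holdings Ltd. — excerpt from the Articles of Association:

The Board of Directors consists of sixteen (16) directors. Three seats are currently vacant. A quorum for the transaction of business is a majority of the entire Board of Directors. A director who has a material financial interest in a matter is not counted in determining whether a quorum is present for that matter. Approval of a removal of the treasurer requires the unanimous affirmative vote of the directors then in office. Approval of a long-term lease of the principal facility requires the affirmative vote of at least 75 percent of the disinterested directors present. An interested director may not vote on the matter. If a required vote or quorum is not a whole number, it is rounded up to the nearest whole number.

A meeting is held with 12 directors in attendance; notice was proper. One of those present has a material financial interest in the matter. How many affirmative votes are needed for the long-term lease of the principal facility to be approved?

9

The long-term lease of the principal facility requires three-fourths of the disinterested directors present (12 − 1 = 11).
3/4 of 11 = 8.25, rounded up to 9.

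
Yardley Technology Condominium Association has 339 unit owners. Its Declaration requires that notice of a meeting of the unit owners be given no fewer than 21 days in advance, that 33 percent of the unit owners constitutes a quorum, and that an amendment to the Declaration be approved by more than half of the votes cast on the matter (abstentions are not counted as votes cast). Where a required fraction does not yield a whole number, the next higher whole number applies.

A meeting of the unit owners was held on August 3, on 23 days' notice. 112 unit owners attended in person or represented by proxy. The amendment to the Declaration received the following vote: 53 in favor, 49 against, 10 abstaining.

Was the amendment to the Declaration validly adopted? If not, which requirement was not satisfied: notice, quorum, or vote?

Valid — all requirements satisfied.

Notice: 23 days given; 21 required. Satisfied.
Quorum: 33% of 339 = 111.87, rounded up to 112; 112 present. Satisfied.
Vote: requires a majority of the votes cast (112 − 10 abstaining = 102); a majority of 102 is 52, so 52 needed; 53 in favor. Satisfied.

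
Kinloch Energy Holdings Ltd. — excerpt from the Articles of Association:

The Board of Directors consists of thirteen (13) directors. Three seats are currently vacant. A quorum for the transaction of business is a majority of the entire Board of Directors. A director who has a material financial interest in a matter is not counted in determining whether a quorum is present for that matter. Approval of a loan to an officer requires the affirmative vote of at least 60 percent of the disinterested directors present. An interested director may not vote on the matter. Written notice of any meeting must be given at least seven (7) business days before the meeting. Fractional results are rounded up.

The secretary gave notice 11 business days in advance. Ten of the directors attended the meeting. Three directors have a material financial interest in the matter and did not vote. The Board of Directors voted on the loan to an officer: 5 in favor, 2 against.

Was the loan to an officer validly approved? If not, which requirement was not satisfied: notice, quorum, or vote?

Valid — all requirements satisfied.

Notice: 11 business days given; 7 required (11 ≥ 7). Satisfied.
Quorum: 10 present, but the 3 interested directors do not count, leaving 7. Quorum is 7. Satisfied.
Vote: the loan to an officer requires three-fifths of the disinterested directors present (10 − 3 = 7). 3/5 of 7 = 4.20, rounded up to 5, so 5 affirmative votes are needed; 5 voted in favor. Satisfied.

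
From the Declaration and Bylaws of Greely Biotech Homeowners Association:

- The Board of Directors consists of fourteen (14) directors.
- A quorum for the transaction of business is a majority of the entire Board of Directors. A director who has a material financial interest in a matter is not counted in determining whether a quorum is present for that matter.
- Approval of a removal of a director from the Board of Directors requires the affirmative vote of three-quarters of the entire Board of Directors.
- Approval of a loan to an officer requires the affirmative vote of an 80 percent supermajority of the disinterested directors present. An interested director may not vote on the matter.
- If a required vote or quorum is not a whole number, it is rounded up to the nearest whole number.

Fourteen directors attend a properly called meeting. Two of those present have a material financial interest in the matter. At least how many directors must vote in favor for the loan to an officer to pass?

10

The loan to an officer requires four-fifths of the disinterested directors present (14 − 2 = 12).
4/5 of 12 = 9.60, rounded up to 10.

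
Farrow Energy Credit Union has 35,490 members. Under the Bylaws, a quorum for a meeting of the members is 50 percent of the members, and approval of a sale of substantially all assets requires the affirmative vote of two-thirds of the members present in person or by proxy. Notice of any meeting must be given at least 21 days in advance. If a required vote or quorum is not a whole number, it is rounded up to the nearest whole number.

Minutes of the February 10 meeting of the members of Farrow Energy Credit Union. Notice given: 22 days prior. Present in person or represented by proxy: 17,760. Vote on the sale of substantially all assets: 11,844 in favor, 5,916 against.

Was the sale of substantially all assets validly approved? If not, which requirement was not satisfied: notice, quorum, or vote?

Valid — all requirements satisfied.

Notice: 22 days given; 21 required. Satisfied.
Quorum: 50% of 35,490 = 17,745; 17,760 present. Satisfied.
Vote: requires two-thirds of those present (17,760); 2/3 of 17760 = 11840, so 11,840 needed; 11,844 in favor. Satisfied.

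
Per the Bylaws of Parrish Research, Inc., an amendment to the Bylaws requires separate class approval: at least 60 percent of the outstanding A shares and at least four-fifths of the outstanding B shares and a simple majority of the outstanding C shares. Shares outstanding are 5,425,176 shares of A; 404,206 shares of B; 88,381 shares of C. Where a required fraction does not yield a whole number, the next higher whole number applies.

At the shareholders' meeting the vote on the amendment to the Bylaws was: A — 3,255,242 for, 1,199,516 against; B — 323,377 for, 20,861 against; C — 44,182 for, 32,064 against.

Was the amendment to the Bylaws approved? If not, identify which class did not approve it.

Not approved — the C shares did not give the required vote.

A: 3/5 of 5425176 = 3255105.60, rounded up to 3255106; 3,255,106 required, 3,255,242 in favor — approved.
B: 4/5 of 404206 = 323364.80, rounded up to 323365; 323,365 required, 323,377 in favor — approved.
C: a majority of 88381 is 44191; 44,191 required, 44,182 in favor — not approved.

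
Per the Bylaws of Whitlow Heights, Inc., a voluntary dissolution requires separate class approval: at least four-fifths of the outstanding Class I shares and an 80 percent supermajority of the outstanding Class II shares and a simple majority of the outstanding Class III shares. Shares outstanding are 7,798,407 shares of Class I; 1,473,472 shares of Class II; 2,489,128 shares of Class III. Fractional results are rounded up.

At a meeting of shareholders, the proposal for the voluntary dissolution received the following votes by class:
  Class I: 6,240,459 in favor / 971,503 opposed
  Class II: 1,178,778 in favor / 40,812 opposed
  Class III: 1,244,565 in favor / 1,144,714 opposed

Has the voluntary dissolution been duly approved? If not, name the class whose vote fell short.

Approved — every class gave the required vote.

Class I: 4/5 of 7798407 = 6238725.60, rounded up to 6238726; 6,238,726 required, 6,240,459 in favor — approved.
Class II: 4/5 of 1473472 = 1178777.60, rounded up to 1178778; 1,178,778 required, 1,178,778 in favor — approved.
Class III: a majority of 2489128 is 1244565; 1,244,565 required, 1,244,565 in favor — approved.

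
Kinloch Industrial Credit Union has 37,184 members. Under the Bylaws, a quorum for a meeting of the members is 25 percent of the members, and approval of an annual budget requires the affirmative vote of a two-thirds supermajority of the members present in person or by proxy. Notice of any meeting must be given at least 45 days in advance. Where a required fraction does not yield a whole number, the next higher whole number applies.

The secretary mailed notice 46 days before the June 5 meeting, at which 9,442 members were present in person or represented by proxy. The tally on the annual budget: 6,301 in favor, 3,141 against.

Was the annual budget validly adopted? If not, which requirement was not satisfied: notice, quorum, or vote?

Notice: 46 days given; 45 required. Satisfied.
Quorum: 25% of 37,184 = 9,296; 9,442 present. Satisfied.
Vote: requires two-thirds of those present (9,442); 2/3 of 9442 = 6294.67, rounded up to 6295, so 6,295 needed; 6,301 in favor. Satisfied.

Valid — all requirements satisfied.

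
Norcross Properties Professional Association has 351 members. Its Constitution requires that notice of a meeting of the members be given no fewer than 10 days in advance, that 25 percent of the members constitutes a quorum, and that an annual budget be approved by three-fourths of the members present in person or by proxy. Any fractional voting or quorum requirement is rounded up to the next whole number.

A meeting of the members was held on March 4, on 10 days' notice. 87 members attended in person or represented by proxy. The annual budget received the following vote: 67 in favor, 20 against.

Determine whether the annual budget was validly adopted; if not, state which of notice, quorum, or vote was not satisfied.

Notice: 10 days given; 10 required. Satisfied.
Quorum: 25% of 351 = 87.75, rounded up to 88; 87 present. Not satisfied.
Vote: requires three-fourths of those present (87); 3/4 of 87 = 65.25, rounded up to 66, so 66 needed; 67 in favor. Satisfied.

Invalid — quorum requirement not satisfied.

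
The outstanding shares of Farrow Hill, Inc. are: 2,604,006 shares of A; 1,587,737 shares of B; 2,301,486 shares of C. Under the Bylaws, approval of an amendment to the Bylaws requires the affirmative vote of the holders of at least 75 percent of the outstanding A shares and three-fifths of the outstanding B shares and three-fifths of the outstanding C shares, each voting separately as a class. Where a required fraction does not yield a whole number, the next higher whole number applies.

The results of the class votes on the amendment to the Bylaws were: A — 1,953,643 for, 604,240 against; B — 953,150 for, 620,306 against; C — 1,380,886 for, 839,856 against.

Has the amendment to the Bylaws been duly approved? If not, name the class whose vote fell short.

Not approved — the C shares did not give the required vote.

A: 3/4 of 2604006 = 1953004.50, rounded up to 1953005; 1,953,005 required, 1,953,643 in favor — approved.
B: 3/5 of 1587737 = 952642.20, rounded up to 952643; 952,643 required, 953,150 in favor — approved.
C: 3/5 of 2301486 = 1380891.60, rounded up to 1380892; 1,380,892 required, 1,380,886 in favor — not approved.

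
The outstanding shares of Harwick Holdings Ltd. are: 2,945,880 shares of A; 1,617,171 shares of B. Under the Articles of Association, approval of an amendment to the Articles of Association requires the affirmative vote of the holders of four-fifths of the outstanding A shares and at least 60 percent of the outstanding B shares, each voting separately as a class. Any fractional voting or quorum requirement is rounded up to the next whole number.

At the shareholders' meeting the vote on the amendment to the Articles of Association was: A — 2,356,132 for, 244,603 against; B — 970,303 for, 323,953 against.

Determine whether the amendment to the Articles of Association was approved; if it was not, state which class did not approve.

A: 4/5 of 2945880 = 2356704; 2,356,704 required, 2,356,132 in favor — not approved.
B: 3/5 of 1617171 = 970302.60, rounded up to 970303; 970,303 required, 970,303 in favor — approved.

Not approved — the A shares did not give the required vote.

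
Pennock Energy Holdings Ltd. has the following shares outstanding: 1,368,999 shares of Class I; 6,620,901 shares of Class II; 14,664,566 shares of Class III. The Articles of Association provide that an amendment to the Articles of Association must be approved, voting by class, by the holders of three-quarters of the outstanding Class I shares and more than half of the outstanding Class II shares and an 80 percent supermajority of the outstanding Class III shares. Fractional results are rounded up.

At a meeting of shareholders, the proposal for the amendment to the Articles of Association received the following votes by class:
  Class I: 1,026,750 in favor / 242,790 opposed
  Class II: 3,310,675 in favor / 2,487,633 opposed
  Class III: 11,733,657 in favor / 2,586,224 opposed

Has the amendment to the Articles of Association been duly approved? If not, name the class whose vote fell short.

Approved — every class gave the required vote.

Class I: 3/4 of 1368999 = 1026749.25, rounded up to 1026750; 1,026,750 required, 1,026,750 in favor — approved.
Class II: a majority of 6620901 is 3310451; 3,310,451 required, 3,310,675 in favor — approved.
Class III: 4/5 of 14664566 = 11731652.80, rounded up to 11731653; 11,731,653 required, 11,733,657 in favor — approved.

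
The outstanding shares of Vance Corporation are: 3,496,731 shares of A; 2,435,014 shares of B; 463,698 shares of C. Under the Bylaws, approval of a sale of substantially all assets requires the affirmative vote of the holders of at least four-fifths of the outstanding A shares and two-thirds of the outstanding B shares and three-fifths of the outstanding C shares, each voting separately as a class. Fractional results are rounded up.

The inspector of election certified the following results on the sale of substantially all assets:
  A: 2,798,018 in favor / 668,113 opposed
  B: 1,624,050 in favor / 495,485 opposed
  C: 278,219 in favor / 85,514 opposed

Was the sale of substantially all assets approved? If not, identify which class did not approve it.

Approved — every class gave the required vote.

A: 4/5 of 3496731 = 2797384.80, rounded up to 2797385; 2,797,385 required, 2,798,018 in favor — approved.
B: 2/3 of 2435014 = 1623342.67, rounded up to 1623343; 1,623,343 required, 1,624,050 in favor — approved.
C: 3/5 of 463698 = 278218.80, rounded up to 278219; 278,219 required, 278,219 in favor — approved.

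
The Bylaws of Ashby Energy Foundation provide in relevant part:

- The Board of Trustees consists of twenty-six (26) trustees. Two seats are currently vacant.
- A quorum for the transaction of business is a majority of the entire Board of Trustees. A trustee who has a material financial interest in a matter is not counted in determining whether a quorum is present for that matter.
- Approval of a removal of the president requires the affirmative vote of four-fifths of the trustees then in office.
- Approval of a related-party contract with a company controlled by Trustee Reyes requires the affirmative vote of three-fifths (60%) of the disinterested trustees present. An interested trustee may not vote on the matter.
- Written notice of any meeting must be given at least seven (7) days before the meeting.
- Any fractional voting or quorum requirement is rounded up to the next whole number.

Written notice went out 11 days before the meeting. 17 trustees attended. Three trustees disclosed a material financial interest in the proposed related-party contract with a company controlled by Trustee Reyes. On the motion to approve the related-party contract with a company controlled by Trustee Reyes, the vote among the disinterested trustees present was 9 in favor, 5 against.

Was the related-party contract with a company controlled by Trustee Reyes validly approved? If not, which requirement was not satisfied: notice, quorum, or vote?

Valid — all requirements satisfied.

Notice: 11 days given; 7 required (11 ≥ 7). Satisfied.
Quorum: 17 present, but the 3 interested trustees do not count, leaving 14. Quorum is 14. Satisfied.
Vote: the related-party contract with a company controlled by Trustee Reyes requires three-fifths of the disinterested trustees present (17 − 3 = 14). 3/5 of 14 = 8.40, rounded up to 9, so 9 affirmative votes are needed; 9 voted in favor. Satisfied.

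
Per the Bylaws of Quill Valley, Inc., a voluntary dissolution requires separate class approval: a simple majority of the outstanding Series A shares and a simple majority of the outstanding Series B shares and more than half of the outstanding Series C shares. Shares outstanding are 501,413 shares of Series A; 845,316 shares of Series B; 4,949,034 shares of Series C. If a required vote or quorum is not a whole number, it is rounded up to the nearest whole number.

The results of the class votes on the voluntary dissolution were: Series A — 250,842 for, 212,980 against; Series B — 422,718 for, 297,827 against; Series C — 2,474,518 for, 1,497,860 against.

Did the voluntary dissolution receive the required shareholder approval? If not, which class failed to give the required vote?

Series A: a majority of 501413 is 250707; 250,707 required, 250,842 in favor — approved.
Series B: a majority of 845316 is 422659; 422,659 required, 422,718 in favor — approved.
Series C: a majority of 4949034 is 2474518; 2,474,518 required, 2,474,518 in favor — approved.

Approved — every class gave the required vote.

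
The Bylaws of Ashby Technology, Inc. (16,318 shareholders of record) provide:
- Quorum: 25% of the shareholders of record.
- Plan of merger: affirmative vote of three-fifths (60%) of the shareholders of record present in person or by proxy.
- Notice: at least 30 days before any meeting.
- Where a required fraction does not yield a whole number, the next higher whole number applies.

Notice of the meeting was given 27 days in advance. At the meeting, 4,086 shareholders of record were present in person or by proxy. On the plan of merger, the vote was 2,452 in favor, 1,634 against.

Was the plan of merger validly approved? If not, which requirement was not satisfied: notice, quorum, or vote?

Invalid — notice requirement not satisfied.

Notice: 27 days given; 30 required. Not satisfied.
Quorum: 25% of 16,318 = 4,079.50, rounded up to 4,080; 4,086 present. Satisfied.
Vote: requires three-fifths of those present (4,086); 3/5 of 4086 = 2451.60, rounded up to 2452, so 2,452 needed; 2,452 in favor. Satisfied.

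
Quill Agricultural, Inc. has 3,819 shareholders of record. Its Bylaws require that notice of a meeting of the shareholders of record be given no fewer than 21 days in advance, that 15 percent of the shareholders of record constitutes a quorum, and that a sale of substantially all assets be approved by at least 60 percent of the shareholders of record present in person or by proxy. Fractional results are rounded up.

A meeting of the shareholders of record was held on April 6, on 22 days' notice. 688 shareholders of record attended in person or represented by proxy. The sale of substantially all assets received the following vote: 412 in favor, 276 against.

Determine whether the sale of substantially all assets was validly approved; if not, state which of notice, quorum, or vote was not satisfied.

Invalid — vote requirement not satisfied.

Notice: 22 days given; 21 required. Satisfied.
Quorum: 15% of 3,819 = 572.85, rounded up to 573; 688 present. Satisfied.
Vote: requires three-fifths of those present (688); 3/5 of 688 = 412.80, rounded up to 413, so 413 needed; 412 in favor. Not satisfied.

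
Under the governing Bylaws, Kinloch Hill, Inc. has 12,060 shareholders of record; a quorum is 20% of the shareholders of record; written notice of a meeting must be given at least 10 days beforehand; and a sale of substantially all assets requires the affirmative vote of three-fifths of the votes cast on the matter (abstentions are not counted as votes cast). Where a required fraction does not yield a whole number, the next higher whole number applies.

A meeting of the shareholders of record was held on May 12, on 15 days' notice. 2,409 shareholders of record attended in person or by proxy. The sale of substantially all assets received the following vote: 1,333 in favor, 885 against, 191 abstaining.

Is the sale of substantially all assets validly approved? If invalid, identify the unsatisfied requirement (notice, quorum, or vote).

Notice: 15 days given; 10 required. Satisfied.
Quorum: 20% of 12,060 = 2,412; 2,409 present. Not satisfied.
Vote: requires three-fifths of the votes cast (2,409 − 191 abstaining = 2,218); 3/5 of 2218 = 1330.80, rounded up to 1331, so 1,331 needed; 1,333 in favor. Satisfied.

Invalid — quorum requirement not satisfied.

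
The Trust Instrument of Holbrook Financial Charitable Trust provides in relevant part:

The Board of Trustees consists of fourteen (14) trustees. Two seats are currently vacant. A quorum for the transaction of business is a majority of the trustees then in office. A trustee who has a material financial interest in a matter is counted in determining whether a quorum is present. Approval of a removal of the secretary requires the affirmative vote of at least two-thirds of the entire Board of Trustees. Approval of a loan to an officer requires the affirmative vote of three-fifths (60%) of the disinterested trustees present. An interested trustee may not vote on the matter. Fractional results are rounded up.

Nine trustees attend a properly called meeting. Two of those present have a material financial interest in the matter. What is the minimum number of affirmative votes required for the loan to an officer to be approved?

5

The loan to an officer requires three-fifths of the disinterested trustees present (9 − 2 = 7).
3/5 of 7 = 4.20, rounded up to 5.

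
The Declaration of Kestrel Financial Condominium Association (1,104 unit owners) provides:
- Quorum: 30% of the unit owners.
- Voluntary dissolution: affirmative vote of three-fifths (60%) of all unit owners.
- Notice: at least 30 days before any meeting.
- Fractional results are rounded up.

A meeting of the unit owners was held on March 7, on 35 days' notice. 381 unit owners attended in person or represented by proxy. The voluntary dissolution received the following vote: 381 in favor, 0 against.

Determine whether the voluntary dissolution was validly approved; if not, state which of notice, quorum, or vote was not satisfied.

Notice: 35 days given; 30 required. Satisfied.
Quorum: 30% of 1,104 = 331.20, rounded up to 332; 381 present. Satisfied.
Vote: requires three-fifths of all unit owners (1,104); 3/5 of 1104 = 662.40, rounded up to 663, so 663 needed; 381 in favor. Not satisfied.

Invalid — vote requirement not satisfied.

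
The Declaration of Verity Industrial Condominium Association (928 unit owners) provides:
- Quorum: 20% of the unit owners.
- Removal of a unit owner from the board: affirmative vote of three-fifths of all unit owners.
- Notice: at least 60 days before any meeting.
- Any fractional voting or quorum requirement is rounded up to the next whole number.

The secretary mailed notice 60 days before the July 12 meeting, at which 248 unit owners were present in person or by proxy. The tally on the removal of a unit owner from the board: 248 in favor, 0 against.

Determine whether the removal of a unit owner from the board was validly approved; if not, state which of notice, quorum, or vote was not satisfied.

Notice: 60 days given; 60 required. Satisfied.
Quorum: 20% of 928 = 185.60, rounded up to 186; 248 present. Satisfied.
Vote: requires three-fifths of all unit owners (928); 3/5 of 928 = 556.80, rounded up to 557, so 557 needed; 248 in favor. Not satisfied.

Invalid — vote requirement not satisfied.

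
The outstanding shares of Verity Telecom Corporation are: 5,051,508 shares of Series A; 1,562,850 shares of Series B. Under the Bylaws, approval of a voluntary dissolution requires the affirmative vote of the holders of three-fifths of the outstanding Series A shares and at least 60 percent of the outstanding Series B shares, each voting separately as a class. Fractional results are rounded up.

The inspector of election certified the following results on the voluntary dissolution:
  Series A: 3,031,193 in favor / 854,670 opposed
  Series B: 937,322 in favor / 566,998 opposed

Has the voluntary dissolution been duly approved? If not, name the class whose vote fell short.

Not approved — the Series B shares did not give the required vote.

Series A: 3/5 of 5051508 = 3030904.80, rounded up to 3030905; 3,030,905 required, 3,031,193 in favor — approved.
Series B: 3/5 of 1562850 = 937710; 937,710 required, 937,322 in favor — not approved.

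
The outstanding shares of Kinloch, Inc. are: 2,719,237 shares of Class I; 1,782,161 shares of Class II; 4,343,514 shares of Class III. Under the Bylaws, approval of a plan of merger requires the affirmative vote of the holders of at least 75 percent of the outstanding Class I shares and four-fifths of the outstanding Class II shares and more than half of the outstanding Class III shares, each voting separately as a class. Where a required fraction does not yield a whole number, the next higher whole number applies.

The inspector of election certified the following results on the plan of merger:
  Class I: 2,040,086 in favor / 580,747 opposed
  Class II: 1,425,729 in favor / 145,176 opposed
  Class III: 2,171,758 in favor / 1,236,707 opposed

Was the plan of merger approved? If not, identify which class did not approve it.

Approved — every class gave the required vote.

Class I: 3/4 of 2719237 = 2039427.75, rounded up to 2039428; 2,039,428 required, 2,040,086 in favor — approved.
Class II: 4/5 of 1782161 = 1425728.80, rounded up to 1425729; 1,425,729 required, 1,425,729 in favor — approved.
Class III: a majority of 4343514 is 2171758; 2,171,758 required, 2,171,758 in favor — approved.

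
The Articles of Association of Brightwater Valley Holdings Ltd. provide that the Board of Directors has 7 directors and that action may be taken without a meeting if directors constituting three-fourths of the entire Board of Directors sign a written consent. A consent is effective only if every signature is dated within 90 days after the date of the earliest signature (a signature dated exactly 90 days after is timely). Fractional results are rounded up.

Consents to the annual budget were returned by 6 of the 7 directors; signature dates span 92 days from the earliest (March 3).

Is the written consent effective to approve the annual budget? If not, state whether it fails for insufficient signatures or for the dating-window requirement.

Not effective — dating-window requirement not satisfied.

Signatures required: three-fourths of 7 — 3/4 of 7 = 5.25, rounded up to 6, so 6 needed; 6 signed. Sufficient.
Dating window: the latest signature is 92 days after the earliest; the limit is 90 days. Outside the window.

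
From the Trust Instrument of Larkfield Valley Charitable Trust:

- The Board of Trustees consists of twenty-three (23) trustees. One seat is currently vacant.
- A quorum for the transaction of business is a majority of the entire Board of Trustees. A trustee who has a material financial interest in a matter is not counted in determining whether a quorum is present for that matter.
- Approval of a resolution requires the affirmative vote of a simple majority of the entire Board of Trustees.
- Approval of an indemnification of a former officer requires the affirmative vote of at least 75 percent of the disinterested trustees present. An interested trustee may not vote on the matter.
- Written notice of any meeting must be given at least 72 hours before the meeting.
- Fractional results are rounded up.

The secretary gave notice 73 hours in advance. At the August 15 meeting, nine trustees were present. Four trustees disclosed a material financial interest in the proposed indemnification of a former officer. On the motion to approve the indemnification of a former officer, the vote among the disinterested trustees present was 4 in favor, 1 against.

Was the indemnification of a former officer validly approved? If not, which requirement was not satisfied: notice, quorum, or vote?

Notice: 73 hours given; 72 required (73 ≥ 72). Satisfied.
Quorum: 9 present, but the 4 interested trustees do not count, leaving 5. Quorum is 12. Not satisfied.
Vote: the indemnification of a former officer requires three-fourths of the disinterested trustees present (9 − 4 = 5). 3/4 of 5 = 3.75, rounded up to 4, so 4 affirmative votes are needed; 4 voted in favor. Satisfied. (Moot — without a quorum no business can be validly transacted.)

Invalid — quorum requirement not satisfied.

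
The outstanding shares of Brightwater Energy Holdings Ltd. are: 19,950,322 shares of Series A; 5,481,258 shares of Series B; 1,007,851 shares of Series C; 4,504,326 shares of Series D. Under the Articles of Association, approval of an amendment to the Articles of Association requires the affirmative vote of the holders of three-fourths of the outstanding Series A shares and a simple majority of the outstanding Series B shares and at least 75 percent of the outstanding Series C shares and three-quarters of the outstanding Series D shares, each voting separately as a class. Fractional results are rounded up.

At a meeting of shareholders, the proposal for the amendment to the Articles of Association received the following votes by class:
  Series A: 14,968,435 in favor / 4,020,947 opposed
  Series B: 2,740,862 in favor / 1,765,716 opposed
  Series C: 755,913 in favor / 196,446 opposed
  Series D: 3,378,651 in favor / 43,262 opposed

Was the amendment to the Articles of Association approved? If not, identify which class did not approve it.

Approved — every class gave the required vote.

Series A: 3/4 of 19950322 = 14962741.50, rounded up to 14962742; 14,962,742 required, 14,968,435 in favor — approved.
Series B: a majority of 5481258 is 2740630; 2,740,630 required, 2,740,862 in favor — approved.
Series C: 3/4 of 1007851 = 755888.25, rounded up to 755889; 755,889 required, 755,913 in favor — approved.
Series D: 3/4 of 4504326 = 3378244.50, rounded up to 3378245; 3,378,245 required, 3,378,651 in favor — approved.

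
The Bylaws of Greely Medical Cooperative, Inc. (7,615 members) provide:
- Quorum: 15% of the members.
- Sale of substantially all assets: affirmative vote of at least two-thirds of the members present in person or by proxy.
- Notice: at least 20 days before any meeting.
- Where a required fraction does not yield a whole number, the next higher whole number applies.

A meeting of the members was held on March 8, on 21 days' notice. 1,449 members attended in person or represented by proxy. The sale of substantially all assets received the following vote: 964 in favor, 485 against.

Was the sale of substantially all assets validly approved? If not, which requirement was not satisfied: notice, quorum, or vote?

Invalid — vote requirement not satisfied.

Notice: 21 days given; 20 required. Satisfied.
Quorum: 15% of 7,615 = 1,142.25, rounded up to 1,143; 1,449 present. Satisfied.
Vote: requires two-thirds of those present (1,449); 2/3 of 1449 = 966, so 966 needed; 964 in favor. Not satisfied.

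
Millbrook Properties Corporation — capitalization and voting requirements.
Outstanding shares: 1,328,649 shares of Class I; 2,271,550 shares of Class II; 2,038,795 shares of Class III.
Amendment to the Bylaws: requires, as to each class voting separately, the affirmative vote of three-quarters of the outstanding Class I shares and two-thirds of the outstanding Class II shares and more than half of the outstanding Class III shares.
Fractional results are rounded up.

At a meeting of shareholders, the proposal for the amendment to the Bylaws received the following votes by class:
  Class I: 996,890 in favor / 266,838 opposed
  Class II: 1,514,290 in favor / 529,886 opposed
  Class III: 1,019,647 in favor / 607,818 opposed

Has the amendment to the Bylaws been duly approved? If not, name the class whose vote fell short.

Not approved — the Class II shares did not give the required vote.

Class I: 3/4 of 1328649 = 996486.75, rounded up to 996487; 996,487 required, 996,890 in favor — approved.
Class II: 2/3 of 2271550 = 1514366.67, rounded up to 1514367; 1,514,367 required, 1,514,290 in favor — not approved.
Class III: a majority of 2038795 is 1019398; 1,019,398 required, 1,019,647 in favor — approved.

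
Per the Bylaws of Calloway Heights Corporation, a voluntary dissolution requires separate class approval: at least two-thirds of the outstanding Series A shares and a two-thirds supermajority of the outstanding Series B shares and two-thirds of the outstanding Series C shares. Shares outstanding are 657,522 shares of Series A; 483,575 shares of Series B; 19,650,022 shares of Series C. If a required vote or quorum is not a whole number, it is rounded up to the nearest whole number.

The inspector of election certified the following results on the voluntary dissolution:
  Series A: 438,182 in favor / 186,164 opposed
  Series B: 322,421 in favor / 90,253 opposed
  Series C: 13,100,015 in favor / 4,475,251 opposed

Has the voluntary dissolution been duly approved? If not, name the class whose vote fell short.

Not approved — the Series A shares did not give the required vote.

Series A: 2/3 of 657522 = 438348; 438,348 required, 438,182 in favor — not approved.
Series B: 2/3 of 483575 = 322383.33, rounded up to 322384; 322,384 required, 322,421 in favor — approved.
Series C: 2/3 of 19650022 = 13100014.67, rounded up to 13100015; 13,100,015 required, 13,100,015 in favor — approved.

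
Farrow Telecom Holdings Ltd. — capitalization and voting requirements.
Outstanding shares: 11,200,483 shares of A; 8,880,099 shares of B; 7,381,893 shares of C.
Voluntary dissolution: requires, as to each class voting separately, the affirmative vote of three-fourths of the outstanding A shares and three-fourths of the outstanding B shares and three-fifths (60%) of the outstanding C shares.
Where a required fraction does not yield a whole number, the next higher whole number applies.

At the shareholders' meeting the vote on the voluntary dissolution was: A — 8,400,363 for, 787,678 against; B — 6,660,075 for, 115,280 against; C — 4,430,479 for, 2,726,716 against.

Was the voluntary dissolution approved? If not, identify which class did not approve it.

Approved — every class gave the required vote.

A: 3/4 of 11200483 = 8400362.25, rounded up to 8400363; 8,400,363 required, 8,400,363 in favor — approved.
B: 3/4 of 8880099 = 6660074.25, rounded up to 6660075; 6,660,075 required, 6,660,075 in favor — approved.
C: 3/5 of 7381893 = 4429135.80, rounded up to 4429136; 4,429,136 required, 4,430,479 in favor — approved.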